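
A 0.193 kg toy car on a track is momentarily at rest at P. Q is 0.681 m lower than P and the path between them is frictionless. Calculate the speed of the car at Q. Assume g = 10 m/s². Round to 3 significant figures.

v = 3.69 m/s

Equating total energy at the two states: mgh = ½mv²
v = √(2gh) = √(2 × 10 × 0.681) = √13.620 = 3.691 m/s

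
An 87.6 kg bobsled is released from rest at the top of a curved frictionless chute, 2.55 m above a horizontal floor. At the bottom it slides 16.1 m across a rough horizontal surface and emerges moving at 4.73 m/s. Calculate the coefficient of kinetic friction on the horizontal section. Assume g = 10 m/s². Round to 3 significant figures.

μ_k = 0.0889

Energy at the top = energy at the end + work done against friction:
mgh = ½mv² + μ_k m g d
mgh = 2233.8 J; ½mv² = 979.93 J
W_f = 2233.8 − 979.93 = 1254 J
μ_k = W_f/(mg·d) = 1254/(876.0 × 16.1) = 0.08890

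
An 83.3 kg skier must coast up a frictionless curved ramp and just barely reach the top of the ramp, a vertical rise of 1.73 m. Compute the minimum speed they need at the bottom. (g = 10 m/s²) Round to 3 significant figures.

At the top they are momentarily at rest, so all KE converts to PE: ½mv² = mgh
v = √(2gh) = √(2 × 10 × 1.73) = 5.882 m/s

v = 5.88 m/s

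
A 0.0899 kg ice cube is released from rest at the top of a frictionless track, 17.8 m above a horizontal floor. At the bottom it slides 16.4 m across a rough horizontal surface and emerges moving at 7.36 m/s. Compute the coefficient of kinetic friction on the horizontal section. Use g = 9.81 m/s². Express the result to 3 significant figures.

μ_k = 0.917

Applying the work–energy principle:
mgh = ½mv² + μ_k m g d
mgh = 15.698 J; ½mv² = 2.4349 J
W_f = 15.698 − 2.4349 = 13.26 J
μ_k = W_f/(mg·d) = 13.26/(0.8819 × 16.4) = 0.9170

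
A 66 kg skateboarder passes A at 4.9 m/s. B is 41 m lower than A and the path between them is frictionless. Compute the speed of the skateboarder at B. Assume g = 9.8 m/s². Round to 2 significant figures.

Energy conservation between the two points: ½mv₀² + mgh = ½mv²
The mass cancels from both sides.
v² = v₀² + 2gh = (4.9)² + 2(9.8)(41) = 827.61
v = √827.61 = 28.77 m/s

v = 29 m/s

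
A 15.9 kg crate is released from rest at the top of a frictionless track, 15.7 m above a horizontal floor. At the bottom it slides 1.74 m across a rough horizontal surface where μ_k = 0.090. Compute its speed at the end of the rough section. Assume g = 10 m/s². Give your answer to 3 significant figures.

Applying the work–energy principle:
mgh = ½mv² + μ_k m g d
W_f = μ_k mg d = (0.090)(15.9)(10)(1.74) = 24.90 J
½mv² = mgh − W_f = 2496.3 − 24.90 = 2471.4 J
v = √(2 × 2471.4/15.9) = 17.63 m/s

v = 17.6 m/s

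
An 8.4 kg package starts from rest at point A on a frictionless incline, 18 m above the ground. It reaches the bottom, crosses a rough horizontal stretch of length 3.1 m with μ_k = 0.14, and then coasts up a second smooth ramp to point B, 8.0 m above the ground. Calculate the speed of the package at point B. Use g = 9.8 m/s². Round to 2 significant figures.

v = 14 m/s

Energy at A: mgh₁ = (8.4)(9.8)(18) = 1481.8 J
Friction loss: W_f = μ_k mg d = 35.73 J
At B: ½mv² + mgh₂ = mgh₁ − W_f
½mv² = 1481.8 − 35.73 − 658.56 = 787.47 J
v = √(2 × 787.47/8.4) = 13.69 m/s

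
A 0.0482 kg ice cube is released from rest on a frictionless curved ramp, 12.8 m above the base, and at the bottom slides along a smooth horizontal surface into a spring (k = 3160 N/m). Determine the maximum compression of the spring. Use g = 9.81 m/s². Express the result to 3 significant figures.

Energy conservation (no friction) from release to max compression: mgh = ½kx²
x = √(2mgh/k) = √(2 × 0.0482 × 9.81 × 12.8 / 3160) = 0.06189 m

x = 0.0619 m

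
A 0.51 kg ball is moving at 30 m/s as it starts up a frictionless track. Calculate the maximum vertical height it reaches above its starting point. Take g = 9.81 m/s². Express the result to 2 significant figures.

Setting KE at the bottom equal to PE gained: ½mv² = mgh
h = v²/(2g) = 30²/(2 × 9.81) = 45.87 m

h = 46 m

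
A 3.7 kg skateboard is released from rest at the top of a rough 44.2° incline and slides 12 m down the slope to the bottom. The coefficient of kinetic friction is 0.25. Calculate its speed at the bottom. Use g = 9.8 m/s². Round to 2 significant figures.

v = 11 m/s

Taking the bottom as reference, mgh = ½mv² + μ_k N L with h = L sinθ, N = mg cosθ:
mgh = mgL sinθ = (3.7)(9.8)(12)sin44.2° = 303.35 J
W_f = μ_k mg cosθ · L = (0.25)(3.7)(9.8)cos44.2°·12 = 77.99 J
½mv² = 303.35 − 77.99 = 225.36 J
v = √(2 × 225.36/3.7) = 11.04 m/s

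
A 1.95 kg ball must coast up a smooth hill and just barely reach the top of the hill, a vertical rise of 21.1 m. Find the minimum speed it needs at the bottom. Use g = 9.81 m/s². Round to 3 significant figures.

At the top it is momentarily at rest, so all KE converts to PE: ½mv² = mgh
v = √(2gh) = √(2 × 9.81 × 21.1) = 20.35 m/s

v = 20.3 m/s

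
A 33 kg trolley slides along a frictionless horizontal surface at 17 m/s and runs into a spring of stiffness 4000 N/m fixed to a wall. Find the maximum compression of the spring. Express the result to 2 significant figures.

x = 1.5 m

All KE is stored as spring PE at maximum compression: ½mv² = ½kx²
x = v√(m/k) = 17 × √(33/4000) = 1.544 m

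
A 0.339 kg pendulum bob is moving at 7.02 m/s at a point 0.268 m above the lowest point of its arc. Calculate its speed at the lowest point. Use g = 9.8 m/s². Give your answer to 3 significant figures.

v = 7.38 m/s

Energy conservation between the two points: ½mv₀² + mgh = ½mv²
v² = v₀² + 2gh = (7.02)² + 2(9.8)(0.268) = 54.533
v = √54.533 = 7.385 m/s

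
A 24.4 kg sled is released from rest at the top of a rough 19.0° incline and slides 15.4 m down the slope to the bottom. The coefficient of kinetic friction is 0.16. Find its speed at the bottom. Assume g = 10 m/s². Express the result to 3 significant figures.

Energy: mgh = ½mv² + W_f, with h = L sinθ and W_f = μ_k (mg cosθ) L
mgh = mgL sinθ = (24.4)(10)(15.4)sin19.0° = 1223.4 J
W_f = μ_k mg cosθ · L = (0.16)(24.4)(10)cos19.0°·15.4 = 568.5 J
½mv² = 1223.4 − 568.5 = 654.89 J
v = √(2 × 654.89/24.4) = 7.327 m/s

v = 7.33 m/s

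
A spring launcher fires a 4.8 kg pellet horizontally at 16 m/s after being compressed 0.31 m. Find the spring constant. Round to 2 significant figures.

k = 13000 N/m

Energy stored in the spring equals the launch KE: ½kx² = ½mv²
k = mv²/x² = (4.8)(16)²/(0.31)² = 12787 N/m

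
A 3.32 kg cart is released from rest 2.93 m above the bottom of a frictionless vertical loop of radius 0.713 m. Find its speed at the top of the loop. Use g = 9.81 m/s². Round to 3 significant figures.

Energy conservation: mgh = ½mv_top² + mg(2r)
v_top² = 2g(h − 2r) = 2(9.81)(2.93 − 1.426) = 29.51
v_top = 5.432 m/s

v = 5.43 m/s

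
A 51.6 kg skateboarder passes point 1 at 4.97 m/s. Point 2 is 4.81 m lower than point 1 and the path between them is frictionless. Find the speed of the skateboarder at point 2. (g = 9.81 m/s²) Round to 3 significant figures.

v = 10.9 m/s

Equating total energy at the two states: ½mv₀² + mgh = ½mv²
v² = v₀² + 2gh = (4.97)² + 2(9.81)(4.81) = 119.07
v = √119.07 = 10.91 m/s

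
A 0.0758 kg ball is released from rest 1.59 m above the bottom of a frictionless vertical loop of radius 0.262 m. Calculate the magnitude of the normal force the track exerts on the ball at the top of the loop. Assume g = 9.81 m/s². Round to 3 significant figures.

N = 5.31 N

Energy from release to top (height 2r): mgh = ½mv_top² + mg(2r)
v_top² = 2g(h − 2r) = 2(9.81)(1.59 − 0.5240) = 20.915 m²/s²
At the top, both N and weight point toward the centre: N + mg = mv_top²/r
N = m(v_top²/r − g) = 0.0758(20.915/0.262 − 9.81) = 5.307 N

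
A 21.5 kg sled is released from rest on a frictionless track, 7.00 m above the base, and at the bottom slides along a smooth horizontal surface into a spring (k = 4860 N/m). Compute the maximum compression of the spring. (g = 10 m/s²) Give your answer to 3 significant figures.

x = 0.787 m

Gravitational PE at the top equals spring PE at max compression: mgh = ½kx²
x = √(2mgh/k) = √(2 × 21.5 × 10 × 7.00 / 4860) = 0.7870 m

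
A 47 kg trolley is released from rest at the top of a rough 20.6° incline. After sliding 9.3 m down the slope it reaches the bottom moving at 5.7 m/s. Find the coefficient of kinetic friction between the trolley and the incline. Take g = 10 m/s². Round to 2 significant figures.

Energy balance down the incline: mg L sinθ − ½mv² = μ_k (mg cosθ) L
mgL sinθ = 1537.9 J; ½mv² = 763.52 J
W_f = 1537.9 − 763.52 = 774.4 J
μ_k = W_f/(mg cosθ · L) = 774.4/(439.9 × 9.3) = 0.1893

μ_k = 0.19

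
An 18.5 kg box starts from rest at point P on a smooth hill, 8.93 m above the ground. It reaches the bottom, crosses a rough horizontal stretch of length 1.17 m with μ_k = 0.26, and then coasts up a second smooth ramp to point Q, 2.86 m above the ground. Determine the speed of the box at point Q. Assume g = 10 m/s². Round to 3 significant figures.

v = 10.7 m/s

Energy at P: mgh₁ = (18.5)(10)(8.93) = 1652.0 J
Friction loss: W_f = μ_k mg d = 56.28 J
At Q: ½mv² + mgh₂ = mgh₁ − W_f
½mv² = 1652.0 − 56.28 − 529.10 = 1066.7 J
v = √(2 × 1066.7/18.5) = 10.74 m/s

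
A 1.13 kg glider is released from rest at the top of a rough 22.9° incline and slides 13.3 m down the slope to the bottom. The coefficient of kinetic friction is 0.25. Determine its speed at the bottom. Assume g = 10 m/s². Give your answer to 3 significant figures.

Taking the bottom as reference, mgh = ½mv² + μ_k N L with h = L sinθ, N = mg cosθ:
mgh = mgL sinθ = (1.13)(10)(13.3)sin22.9° = 58.481 J
W_f = μ_k mg cosθ · L = (0.25)(1.13)(10)cos22.9°·13.3 = 34.61 J
½mv² = 58.481 − 34.61 = 23.870 J
v = √(2 × 23.870/1.13) = 6.500 m/s

v = 6.50 m/s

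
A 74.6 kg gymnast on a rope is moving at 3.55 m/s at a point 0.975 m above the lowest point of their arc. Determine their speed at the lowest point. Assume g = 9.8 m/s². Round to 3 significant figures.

v = 5.63 m/s

Mechanical energy is conserved (no friction): ½mv₀² + mgh = ½mv²
v² = v₀² + 2gh = (3.55)² + 2(9.8)(0.975) = 31.712
v = √31.712 = 5.631 m/s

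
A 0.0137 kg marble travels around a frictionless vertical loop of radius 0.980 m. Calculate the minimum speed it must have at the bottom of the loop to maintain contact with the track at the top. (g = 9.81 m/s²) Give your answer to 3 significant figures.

v = 6.93 m/s

At the top: mg = mv_top²/r ⇒ v_top² = gr = 9.614 m²/s²
Energy from bottom to top (height 2r): ½mv_bot² = ½mv_top² + mg(2r)
v_bot² = gr + 4gr = 5gr = 48.07
v_bot = √(5gr) = 6.933 m/s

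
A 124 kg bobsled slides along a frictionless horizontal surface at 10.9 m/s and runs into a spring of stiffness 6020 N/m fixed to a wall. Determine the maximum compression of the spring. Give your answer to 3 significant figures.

At max compression the bobsled is momentarily at rest: ½mv² = ½kx²
x = v√(m/k) = 10.9 × √(124/6020) = 1.564 m

x = 1.56 m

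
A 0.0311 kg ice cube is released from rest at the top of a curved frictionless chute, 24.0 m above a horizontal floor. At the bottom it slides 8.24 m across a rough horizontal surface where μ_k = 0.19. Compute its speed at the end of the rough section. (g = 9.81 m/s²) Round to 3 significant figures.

Energy bookkeeping (friction removes W_f = μ_k N d):
mgh = ½mv² + μ_k m g d
W_f = μ_k mg d = (0.19)(0.0311)(9.81)(8.24) = 0.4777 J
½mv² = mgh − W_f = 7.3222 − 0.4777 = 6.8445 J
v = √(2 × 6.8445/0.0311) = 20.98 m/s

v = 21.0 m/s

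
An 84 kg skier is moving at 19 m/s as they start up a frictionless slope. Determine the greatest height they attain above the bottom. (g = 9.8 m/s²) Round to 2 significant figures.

h = 18 m

Setting KE at the bottom equal to PE gained: ½mv² = mgh
h = v²/(2g) = 19²/(2 × 9.8) = 18.42 m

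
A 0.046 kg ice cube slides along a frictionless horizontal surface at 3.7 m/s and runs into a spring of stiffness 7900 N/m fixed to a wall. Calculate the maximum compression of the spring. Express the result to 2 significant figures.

x = 0.0089 m

Conservation of energy between contact and max compression: ½mv² = ½kx²
x = v√(m/k) = 3.7 × √(0.046/7900) = 0.008928 m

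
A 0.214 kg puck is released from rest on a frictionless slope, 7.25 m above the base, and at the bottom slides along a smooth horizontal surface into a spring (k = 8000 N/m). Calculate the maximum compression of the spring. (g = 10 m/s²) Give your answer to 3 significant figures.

Gravitational PE at the top equals spring PE at max compression: mgh = ½kx²
x = √(2mgh/k) = √(2 × 0.214 × 10 × 7.25 / 8000) = 0.06228 m

x = 0.0623 m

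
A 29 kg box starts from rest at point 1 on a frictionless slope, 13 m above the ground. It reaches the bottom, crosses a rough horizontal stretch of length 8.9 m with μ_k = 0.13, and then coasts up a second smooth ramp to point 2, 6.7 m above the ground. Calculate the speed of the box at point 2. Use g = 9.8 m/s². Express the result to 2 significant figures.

Energy at 1: mgh₁ = (29)(9.8)(13) = 3694.6 J
Friction loss: W_f = μ_k mg d = 328.8 J
At 2: ½mv² + mgh₂ = mgh₁ − W_f
½mv² = 3694.6 − 328.8 − 1904.1 = 1461.6 J
v = √(2 × 1461.6/29) = 10.04 m/s

v = 10 m/s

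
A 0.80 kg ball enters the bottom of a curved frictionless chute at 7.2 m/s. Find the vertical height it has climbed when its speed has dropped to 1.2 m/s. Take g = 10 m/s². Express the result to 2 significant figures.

h = 2.5 m

Conservation of energy: ½mv₁² = ½mv₂² + mgh
h = (v₁² − v₂²)/(2g) = (7.2² − 1.2²)/(2 × 10) = 2.520 m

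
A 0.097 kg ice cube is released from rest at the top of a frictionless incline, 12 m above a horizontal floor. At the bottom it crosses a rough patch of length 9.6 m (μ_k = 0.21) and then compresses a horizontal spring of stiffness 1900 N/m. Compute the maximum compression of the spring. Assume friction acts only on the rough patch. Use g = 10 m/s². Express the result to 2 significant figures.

x = 0.10 m

Initial energy: E₁ = mgh = (0.097)(10)(12) = 11.640 J
Friction removes W_f = μ_k mg d = (0.21)(0.097)(10)(9.6) = 1.956 J
Energy reaching the spring: E = 11.640 − 1.956 = 9.6845 J
At max compression ½kx² = E ⇒ x = √(2E/k) = √(2 × 9.6845/1900) = 0.1010 m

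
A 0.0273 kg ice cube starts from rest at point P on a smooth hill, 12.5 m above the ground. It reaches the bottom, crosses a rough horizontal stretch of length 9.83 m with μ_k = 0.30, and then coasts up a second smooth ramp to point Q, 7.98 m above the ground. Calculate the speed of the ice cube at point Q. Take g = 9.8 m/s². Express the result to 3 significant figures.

Energy at P: mgh₁ = (0.0273)(9.8)(12.5) = 3.3443 J
Friction loss: W_f = μ_k mg d = 0.7890 J
At Q: ½mv² + mgh₂ = mgh₁ − W_f
½mv² = 3.3443 − 0.7890 − 2.1350 = 0.42031 J
v = √(2 × 0.42031/0.0273) = 5.549 m/s

v = 5.55 m/s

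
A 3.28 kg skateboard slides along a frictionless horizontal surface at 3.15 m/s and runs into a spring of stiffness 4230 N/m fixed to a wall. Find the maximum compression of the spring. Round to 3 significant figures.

x = 0.0877 m

At max compression the skateboard is momentarily at rest: ½mv² = ½kx²
x = v√(m/k) = 3.15 × √(3.28/4230) = 0.08772 m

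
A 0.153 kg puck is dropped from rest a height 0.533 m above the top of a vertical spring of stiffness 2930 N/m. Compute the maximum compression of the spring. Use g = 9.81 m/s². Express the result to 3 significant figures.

x = 0.0239 m

Take the reference level at the top of the uncompressed spring. At max compression the puck has fallen H + x and is momentarily at rest:
mg(H + x) = ½kx²
½(2930)x² − (0.153)(9.81)x − (0.153)(9.81)(0.533) = 0
1465x² − 1.501x − 0.8000 = 0
x = [1.501 + √(2.253 + 4688.0)]/(2 × 1465) = 0.02389 m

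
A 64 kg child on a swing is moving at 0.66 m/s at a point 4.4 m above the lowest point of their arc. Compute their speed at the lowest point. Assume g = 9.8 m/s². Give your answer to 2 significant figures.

Mechanical energy is conserved (no friction): ½mv₀² + mgh = ½mv²
The mass cancels from both sides.
v² = v₀² + 2gh = (0.66)² + 2(9.8)(4.4) = 86.676
v = √86.676 = 9.310 m/s

v = 9.3 m/s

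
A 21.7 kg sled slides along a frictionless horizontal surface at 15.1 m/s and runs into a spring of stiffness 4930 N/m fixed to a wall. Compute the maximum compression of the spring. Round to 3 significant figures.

x = 1.00 m

Conservation of energy between contact and max compression: ½mv² = ½kx²
x = v√(m/k) = 15.1 × √(21.7/4930) = 1.002 m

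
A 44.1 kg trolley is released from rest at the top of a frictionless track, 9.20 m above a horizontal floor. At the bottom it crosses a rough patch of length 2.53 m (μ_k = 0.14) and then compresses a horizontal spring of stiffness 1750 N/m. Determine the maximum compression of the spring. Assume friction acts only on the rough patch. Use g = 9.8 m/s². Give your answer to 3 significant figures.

x = 2.09 m

Initial energy: E₁ = mgh = (44.1)(9.8)(9.20) = 3976.1 J
Friction removes W_f = μ_k mg d = (0.14)(44.1)(9.8)(2.53) = 153.1 J
Energy reaching the spring: E = 3976.1 − 153.1 = 3823.0 J
At max compression ½kx² = E ⇒ x = √(2E/k) = √(2 × 3823.0/1750) = 2.090 m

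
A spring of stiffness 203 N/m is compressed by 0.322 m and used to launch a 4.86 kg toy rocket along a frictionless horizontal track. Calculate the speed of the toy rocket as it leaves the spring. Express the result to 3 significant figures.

v = 2.08 m/s

Spring PE converts entirely to kinetic energy: ½kx² = ½mv²
v = x√(k/m) = 0.322 × √(203/4.86) = 2.081 m/s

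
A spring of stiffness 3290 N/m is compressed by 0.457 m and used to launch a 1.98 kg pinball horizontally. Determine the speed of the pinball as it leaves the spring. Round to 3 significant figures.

v = 18.6 m/s

Conservation of energy: ½kx² = ½mv²
v = x√(k/m) = 0.457 × √(3290/1.98) = 18.63 m/s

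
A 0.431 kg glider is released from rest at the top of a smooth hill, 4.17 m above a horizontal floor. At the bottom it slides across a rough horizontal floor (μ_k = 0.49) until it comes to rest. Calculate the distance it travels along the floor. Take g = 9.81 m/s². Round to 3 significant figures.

Energy at the top = energy at the end + work done against friction:
At rest all PE has been dissipated by friction: mgh = μ_k m g d
d = h/μ_k = 4.17/0.49 = 8.510 m

d = 8.51 m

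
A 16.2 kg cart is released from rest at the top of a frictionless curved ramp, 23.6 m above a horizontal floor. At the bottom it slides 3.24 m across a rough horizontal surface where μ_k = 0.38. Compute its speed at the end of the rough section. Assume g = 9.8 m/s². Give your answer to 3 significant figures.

v = 20.9 m/s

Energy bookkeeping (friction removes W_f = μ_k N d):
mgh = ½mv² + μ_k m g d
W_f = μ_k mg d = (0.38)(16.2)(9.8)(3.24) = 195.5 J
½mv² = mgh − W_f = 3746.7 − 195.5 = 3551.3 J
v = √(2 × 3551.3/16.2) = 20.94 m/s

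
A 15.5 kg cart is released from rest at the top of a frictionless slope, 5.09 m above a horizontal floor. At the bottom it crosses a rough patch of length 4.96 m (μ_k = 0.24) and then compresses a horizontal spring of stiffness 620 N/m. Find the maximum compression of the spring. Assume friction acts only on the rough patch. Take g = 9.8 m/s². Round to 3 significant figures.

x = 1.38 m

Initial energy: E₁ = mgh = (15.5)(9.8)(5.09) = 773.17 J
Friction removes W_f = μ_k mg d = (0.24)(15.5)(9.8)(4.96) = 180.8 J
Energy reaching the spring: E = 773.17 − 180.8 = 592.35 J
At max compression ½kx² = E ⇒ x = √(2E/k) = √(2 × 592.35/620) = 1.382 m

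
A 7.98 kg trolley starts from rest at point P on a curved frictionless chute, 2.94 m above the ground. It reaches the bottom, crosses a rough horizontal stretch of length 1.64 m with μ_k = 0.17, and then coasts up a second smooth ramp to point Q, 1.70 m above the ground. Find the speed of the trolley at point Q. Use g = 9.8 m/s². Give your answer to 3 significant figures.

v = 4.34 m/s

Energy at P: mgh₁ = (7.98)(9.8)(2.94) = 229.92 J
Friction loss: W_f = μ_k mg d = 21.80 J
At Q: ½mv² + mgh₂ = mgh₁ − W_f
½mv² = 229.92 − 21.80 − 132.95 = 75.170 J
v = √(2 × 75.170/7.98) = 4.340 m/s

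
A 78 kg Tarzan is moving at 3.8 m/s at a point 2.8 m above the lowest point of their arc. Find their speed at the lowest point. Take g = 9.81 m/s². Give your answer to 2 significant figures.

v = 8.3 m/s

By conservation of mechanical energy, ½mv₀² + mgh = ½mv²
v² = v₀² + 2gh = (3.8)² + 2(9.81)(2.8) = 69.376
v = √69.376 = 8.329 m/s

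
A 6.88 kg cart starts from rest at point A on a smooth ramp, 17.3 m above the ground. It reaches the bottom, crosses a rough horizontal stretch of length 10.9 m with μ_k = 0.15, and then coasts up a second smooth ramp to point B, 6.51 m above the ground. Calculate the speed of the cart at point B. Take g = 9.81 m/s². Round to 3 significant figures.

Energy at A: mgh₁ = (6.88)(9.81)(17.3) = 1167.6 J
Friction loss: W_f = μ_k mg d = 110.4 J
At B: ½mv² + mgh₂ = mgh₁ − W_f
½mv² = 1167.6 − 110.4 − 439.38 = 617.90 J
v = √(2 × 617.90/6.88) = 13.40 m/s

v = 13.4 m/s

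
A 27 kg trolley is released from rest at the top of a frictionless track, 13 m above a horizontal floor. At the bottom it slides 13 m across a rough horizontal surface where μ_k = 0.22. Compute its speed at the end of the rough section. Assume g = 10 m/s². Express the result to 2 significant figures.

v = 14 m/s

Energy bookkeeping (friction removes W_f = μ_k N d):
mgh = ½mv² + μ_k m g d
W_f = μ_k mg d = (0.22)(27)(10)(13) = 772.2 J
½mv² = mgh − W_f = 3510.0 − 772.2 = 2737.8 J
v = √(2 × 2737.8/27) = 14.24 m/s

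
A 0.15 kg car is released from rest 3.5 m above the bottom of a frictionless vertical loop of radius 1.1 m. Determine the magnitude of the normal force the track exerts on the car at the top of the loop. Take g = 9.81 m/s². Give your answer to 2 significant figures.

Energy from release to top (height 2r): mgh = ½mv_top² + mg(2r)
v_top² = 2g(h − 2r) = 2(9.81)(3.5 − 2.200) = 25.506 m²/s²
At the top, both N and weight point toward the centre: N + mg = mv_top²/r
N = m(v_top²/r − g) = 0.15(25.506/1.1 − 9.81) = 2.007 N

N = 2.0 N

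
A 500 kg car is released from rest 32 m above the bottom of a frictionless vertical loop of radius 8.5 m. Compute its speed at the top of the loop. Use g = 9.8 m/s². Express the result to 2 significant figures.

v = 17 m/s

Energy conservation: mgh = ½mv_top² + mg(2r)
v_top² = 2g(h − 2r) = 2(9.8)(32 − 17.00) = 294.0
v_top = 17.15 m/s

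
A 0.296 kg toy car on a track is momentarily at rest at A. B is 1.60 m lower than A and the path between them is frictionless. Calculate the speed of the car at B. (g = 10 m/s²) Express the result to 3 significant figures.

By conservation of mechanical energy, mgh = ½mv²
v = √(2gh) = √(2 × 10 × 1.60) = √32.000 = 5.657 m/s

v = 5.66 m/s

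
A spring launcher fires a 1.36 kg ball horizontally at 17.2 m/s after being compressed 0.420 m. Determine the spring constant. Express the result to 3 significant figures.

k = 2280 N/m

½kx² = ½mv²
k = mv²/x² = (1.36)(17.2)²/(0.420)² = 2281 N/m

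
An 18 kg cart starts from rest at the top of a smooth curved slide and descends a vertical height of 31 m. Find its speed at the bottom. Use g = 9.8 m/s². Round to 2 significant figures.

v = 25 m/s

Equating total energy at the two states: mgh = ½mv²
v = √(2gh) = √(2 × 9.8 × 31) = √607.60 = 24.65 m/s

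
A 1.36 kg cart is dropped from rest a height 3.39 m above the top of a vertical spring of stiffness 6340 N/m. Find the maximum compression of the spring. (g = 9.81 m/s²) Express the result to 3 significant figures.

x = 0.122 m

Let x be the compression. The total drop is H + x, and the cart is instantaneously at rest at max compression, so energy conservation gives:
mg(H + x) = ½kx²
½(6340)x² − (1.36)(9.81)x − (1.36)(9.81)(3.39) = 0
3170x² − 13.34x − 45.23 = 0
x = [13.34 + √(178.0 + 573491)]/(2 × 3170) = 0.1216 m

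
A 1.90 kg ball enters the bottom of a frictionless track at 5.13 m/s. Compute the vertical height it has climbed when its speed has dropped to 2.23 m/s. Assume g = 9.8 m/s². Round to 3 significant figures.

Conservation of energy: ½mv₁² = ½mv₂² + mgh
h = (v₁² − v₂²)/(2g) = (5.13² − 2.23²)/(2 × 9.8) = 1.089 m

h = 1.09 m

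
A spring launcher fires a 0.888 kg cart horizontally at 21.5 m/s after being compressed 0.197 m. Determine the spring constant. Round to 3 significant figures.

k = 10600 N/m

Spring PE at full compression equals KE at release: ½kx² = ½mv²
k = mv²/x² = (0.888)(21.5)²/(0.197)² = 10577 N/m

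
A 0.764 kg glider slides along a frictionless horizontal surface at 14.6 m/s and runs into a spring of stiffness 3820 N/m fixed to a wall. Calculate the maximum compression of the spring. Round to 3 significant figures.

x = 0.206 m

At max compression the glider is momentarily at rest: ½mv² = ½kx²
x = v√(m/k) = 14.6 × √(0.764/3820) = 0.2065 m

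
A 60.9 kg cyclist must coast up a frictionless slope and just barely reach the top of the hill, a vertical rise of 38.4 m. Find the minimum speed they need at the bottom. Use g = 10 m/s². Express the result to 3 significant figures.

At the top they are momentarily at rest, so all KE converts to PE: ½mv² = mgh
v = √(2gh) = √(2 × 10 × 38.4) = 27.71 m/s

v = 27.7 m/s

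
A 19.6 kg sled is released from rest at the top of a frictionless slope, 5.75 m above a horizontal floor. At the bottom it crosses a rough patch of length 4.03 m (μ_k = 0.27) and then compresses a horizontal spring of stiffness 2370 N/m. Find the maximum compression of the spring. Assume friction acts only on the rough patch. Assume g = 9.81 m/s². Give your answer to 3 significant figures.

Initial energy: E₁ = mgh = (19.6)(9.81)(5.75) = 1105.6 J
Friction removes W_f = μ_k mg d = (0.27)(19.6)(9.81)(4.03) = 209.2 J
Energy reaching the spring: E = 1105.6 − 209.2 = 896.37 J
At max compression ½kx² = E ⇒ x = √(2E/k) = √(2 × 896.37/2370) = 0.8697 m

x = 0.870 m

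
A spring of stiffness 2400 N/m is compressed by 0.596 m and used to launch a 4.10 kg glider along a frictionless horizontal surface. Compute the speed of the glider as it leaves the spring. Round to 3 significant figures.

v = 14.4 m/s

The glider leaves the spring when the spring is at natural length, so ½kx² = ½mv²
v = x√(k/m) = 0.596 × √(2400/4.10) = 14.42 m/s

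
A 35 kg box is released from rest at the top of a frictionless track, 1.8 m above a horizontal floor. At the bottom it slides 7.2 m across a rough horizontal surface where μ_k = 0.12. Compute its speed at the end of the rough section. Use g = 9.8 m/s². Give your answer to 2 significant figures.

v = 4.3 m/s

Applying the work–energy principle:
mgh = ½mv² + μ_k m g d
W_f = μ_k mg d = (0.12)(35)(9.8)(7.2) = 296.4 J
½mv² = mgh − W_f = 617.40 − 296.4 = 321.05 J
v = √(2 × 321.05/35) = 4.283 m/s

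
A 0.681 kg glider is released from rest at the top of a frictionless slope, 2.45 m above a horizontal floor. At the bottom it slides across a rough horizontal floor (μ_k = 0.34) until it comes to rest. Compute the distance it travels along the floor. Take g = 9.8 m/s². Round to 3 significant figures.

Applying the work–energy principle:
At rest all PE has been dissipated by friction: mgh = μ_k m g d
d = h/μ_k = 2.45/0.34 = 7.206 m

d = 7.21 m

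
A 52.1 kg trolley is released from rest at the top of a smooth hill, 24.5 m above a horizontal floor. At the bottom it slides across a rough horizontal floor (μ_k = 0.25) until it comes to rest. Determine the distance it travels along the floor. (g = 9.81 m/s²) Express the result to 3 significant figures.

Applying the work–energy principle:
At rest all PE has been dissipated by friction: mgh = μ_k m g d
d = h/μ_k = 24.5/0.25 = 98.00 m

d = 98.0 m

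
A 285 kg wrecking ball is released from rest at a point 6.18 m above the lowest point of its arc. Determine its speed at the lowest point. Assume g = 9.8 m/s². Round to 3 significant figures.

v = 11.0 m/s

By conservation of mechanical energy, mgh = ½mv²
v = √(2gh) = √(2 × 9.8 × 6.18) = √121.13 = 11.01 m/s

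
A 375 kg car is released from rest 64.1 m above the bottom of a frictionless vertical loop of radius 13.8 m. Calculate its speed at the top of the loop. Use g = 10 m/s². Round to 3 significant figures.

Energy conservation: mgh = ½mv_top² + mg(2r)
v_top² = 2g(h − 2r) = 2(10)(64.1 − 27.60) = 730.0
v_top = 27.02 m/s

v = 27.0 m/s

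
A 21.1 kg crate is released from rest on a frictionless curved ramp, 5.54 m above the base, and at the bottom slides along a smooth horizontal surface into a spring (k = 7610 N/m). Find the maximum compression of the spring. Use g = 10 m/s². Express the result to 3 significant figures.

At max compression the crate is momentarily at rest: mgh = ½kx²
x = √(2mgh/k) = √(2 × 21.1 × 10 × 5.54 / 7610) = 0.5543 m

x = 0.554 m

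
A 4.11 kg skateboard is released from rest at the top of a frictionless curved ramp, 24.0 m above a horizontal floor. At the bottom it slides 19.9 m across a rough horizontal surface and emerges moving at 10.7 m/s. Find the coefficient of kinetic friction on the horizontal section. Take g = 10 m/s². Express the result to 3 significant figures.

μ_k = 0.918

Energy at the top = energy at the end + work done against friction:
mgh = ½mv² + μ_k m g d
mgh = 986.40 J; ½mv² = 235.28 J
W_f = 986.40 − 235.28 = 751.1 J
μ_k = W_f/(mg·d) = 751.1/(41.10 × 19.9) = 0.9184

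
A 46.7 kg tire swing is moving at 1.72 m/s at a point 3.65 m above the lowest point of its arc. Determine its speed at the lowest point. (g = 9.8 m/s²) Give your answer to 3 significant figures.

v = 8.63 m/s

Equating total energy at the two states: ½mv₀² + mgh = ½mv²
The mass cancels from both sides.
v² = v₀² + 2gh = (1.72)² + 2(9.8)(3.65) = 74.498
v = √74.498 = 8.631 m/s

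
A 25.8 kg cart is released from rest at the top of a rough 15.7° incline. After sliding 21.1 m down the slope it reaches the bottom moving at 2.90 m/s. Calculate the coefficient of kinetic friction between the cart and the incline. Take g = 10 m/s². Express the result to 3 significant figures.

The energy dissipated by friction is the PE lost minus the KE gained:
mgL sinθ = 1473.1 J; ½mv² = 108.49 J
W_f = 1473.1 − 108.49 = 1365 J
μ_k = W_f/(mg cosθ · L) = 1365/(248.4 × 21.1) = 0.2604

μ_k = 0.260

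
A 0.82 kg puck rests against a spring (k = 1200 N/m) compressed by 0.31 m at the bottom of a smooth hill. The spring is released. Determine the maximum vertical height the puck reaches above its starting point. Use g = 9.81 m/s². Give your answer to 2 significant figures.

All spring PE becomes gravitational PE at the highest point: ½kx² = mgh
h = kx²/(2mg) = (1200)(0.31)²/(2 × 0.82 × 9.81) = 7.168 m

h = 7.2 m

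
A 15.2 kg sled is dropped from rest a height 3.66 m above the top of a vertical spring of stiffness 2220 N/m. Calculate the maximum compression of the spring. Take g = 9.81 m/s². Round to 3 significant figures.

x = 0.772 m

Measuring PE from the top of the relaxed spring, at max compression the sled has dropped H + x with zero KE, so:
mg(H + x) = ½kx²
½(2220)x² − (15.2)(9.81)x − (15.2)(9.81)(3.66) = 0
1110x² − 149.1x − 545.7 = 0
x = [149.1 + √(22234 + 2.4231e+06)]/(2 × 1110) = 0.7716 m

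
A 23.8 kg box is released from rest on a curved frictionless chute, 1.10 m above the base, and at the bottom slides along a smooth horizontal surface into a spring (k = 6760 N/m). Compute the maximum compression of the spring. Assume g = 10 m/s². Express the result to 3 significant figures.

x = 0.278 m

Gravitational PE at the top equals spring PE at max compression: mgh = ½kx²
x = √(2mgh/k) = √(2 × 23.8 × 10 × 1.10 / 6760) = 0.2783 m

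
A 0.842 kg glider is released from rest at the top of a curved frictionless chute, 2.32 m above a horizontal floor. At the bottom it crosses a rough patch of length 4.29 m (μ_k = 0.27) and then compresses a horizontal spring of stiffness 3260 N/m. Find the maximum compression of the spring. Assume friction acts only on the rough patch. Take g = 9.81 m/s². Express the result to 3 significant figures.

Initial energy: E₁ = mgh = (0.842)(9.81)(2.32) = 19.163 J
Friction removes W_f = μ_k mg d = (0.27)(0.842)(9.81)(4.29) = 9.568 J
Energy reaching the spring: E = 19.163 − 9.568 = 9.5957 J
At max compression ½kx² = E ⇒ x = √(2E/k) = √(2 × 9.5957/3260) = 0.07673 m

x = 0.0767 m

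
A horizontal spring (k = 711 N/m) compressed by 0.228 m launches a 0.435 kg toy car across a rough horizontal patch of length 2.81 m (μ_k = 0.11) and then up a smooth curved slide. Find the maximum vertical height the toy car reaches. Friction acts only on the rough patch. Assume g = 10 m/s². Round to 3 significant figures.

h = 3.94 m

Spring energy: E₀ = ½kx² = ½(711)(0.228)² = 18.480 J
Friction: W_f = μ_k mg d = (0.11)(0.435)(10)(2.81) = 1.345 J
Energy at base of ramp: E = 18.480 − 1.345 = 17.136 J
At max height all remaining energy is PE: mgh = E ⇒ h = E/(mg) = 17.136/(0.435 × 10) = 3.939 m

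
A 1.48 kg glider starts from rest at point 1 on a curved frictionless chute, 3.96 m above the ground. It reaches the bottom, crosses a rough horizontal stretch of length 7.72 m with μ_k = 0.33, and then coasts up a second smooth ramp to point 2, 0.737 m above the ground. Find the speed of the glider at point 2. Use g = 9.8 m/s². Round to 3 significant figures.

Energy at 1: mgh₁ = (1.48)(9.8)(3.96) = 57.436 J
Friction loss: W_f = μ_k mg d = 36.95 J
At 2: ½mv² + mgh₂ = mgh₁ − W_f
½mv² = 57.436 − 36.95 − 10.689 = 9.7960 J
v = √(2 × 9.7960/1.48) = 3.638 m/s

v = 3.64 m/s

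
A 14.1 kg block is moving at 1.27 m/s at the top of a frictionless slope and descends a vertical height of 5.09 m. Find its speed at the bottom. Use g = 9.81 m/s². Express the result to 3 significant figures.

v = 10.1 m/s

By conservation of mechanical energy, ½mv₀² + mgh = ½mv²
v² = v₀² + 2gh = (1.27)² + 2(9.81)(5.09) = 101.48
v = √101.48 = 10.07 m/s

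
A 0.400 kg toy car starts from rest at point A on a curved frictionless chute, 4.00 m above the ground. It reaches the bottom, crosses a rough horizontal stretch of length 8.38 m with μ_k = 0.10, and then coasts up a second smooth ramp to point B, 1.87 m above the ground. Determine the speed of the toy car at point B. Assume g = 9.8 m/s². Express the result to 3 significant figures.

v = 5.03 m/s

Energy at A: mgh₁ = (0.400)(9.8)(4.00) = 15.680 J
Friction loss: W_f = μ_k mg d = 3.285 J
At B: ½mv² + mgh₂ = mgh₁ − W_f
½mv² = 15.680 − 3.285 − 7.3304 = 5.0646 J
v = √(2 × 5.0646/0.400) = 5.032 m/s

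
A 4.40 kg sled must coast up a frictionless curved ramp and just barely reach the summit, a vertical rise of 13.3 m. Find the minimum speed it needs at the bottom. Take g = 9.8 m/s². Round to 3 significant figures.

v = 16.1 m/s

At the top it is momentarily at rest, so all KE converts to PE: ½mv² = mgh
v = √(2gh) = √(2 × 9.8 × 13.3) = 16.15 m/s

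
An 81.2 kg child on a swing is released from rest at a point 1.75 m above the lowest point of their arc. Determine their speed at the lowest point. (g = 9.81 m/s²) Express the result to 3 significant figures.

v = 5.86 m/s

Energy conservation between the two points: mgh = ½mv²
The mass cancels from both sides.
v = √(2gh) = √(2 × 9.81 × 1.75) = √34.335 = 5.860 m/s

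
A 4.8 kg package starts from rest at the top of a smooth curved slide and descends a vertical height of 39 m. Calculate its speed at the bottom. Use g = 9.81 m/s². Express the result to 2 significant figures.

Mechanical energy is conserved (no friction): mgh = ½mv²
v = √(2gh) = √(2 × 9.81 × 39) = √765.18 = 27.66 m/s

v = 28 m/s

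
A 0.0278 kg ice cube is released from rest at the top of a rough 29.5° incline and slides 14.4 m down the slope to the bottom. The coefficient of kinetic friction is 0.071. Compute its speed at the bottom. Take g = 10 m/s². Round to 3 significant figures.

v = 11.1 m/s

Energy: mgh = ½mv² + W_f, with h = L sinθ and W_f = μ_k (mg cosθ) L
mgh = mgL sinθ = (0.0278)(10)(14.4)sin29.5° = 1.9713 J
W_f = μ_k mg cosθ · L = (0.071)(0.0278)(10)cos29.5°·14.4 = 0.2474 J
½mv² = 1.9713 − 0.2474 = 1.7239 J
v = √(2 × 1.7239/0.0278) = 11.14 m/s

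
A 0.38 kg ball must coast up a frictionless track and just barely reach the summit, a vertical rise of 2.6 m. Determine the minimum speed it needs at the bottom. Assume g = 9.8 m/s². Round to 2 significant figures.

At the top it is momentarily at rest, so all KE converts to PE: ½mv² = mgh
v = √(2gh) = √(2 × 9.8 × 2.6) = 7.139 m/s

v = 7.1 m/s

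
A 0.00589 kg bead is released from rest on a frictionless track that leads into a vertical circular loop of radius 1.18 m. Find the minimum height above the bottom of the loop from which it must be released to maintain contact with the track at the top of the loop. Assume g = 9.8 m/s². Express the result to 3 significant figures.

At the top, for minimum speed gravity alone supplies the centripetal force: mg = mv_top²/r ⇒ v_top² = gr = 11.56 m²/s²
Energy conservation from release height h to the top (height 2r): mgh = ½mv_top² + mg(2r)
h = v_top²/(2g) + 2r = r/2 + 2r = 5r/2 = 2.950 m

h = 2.95 m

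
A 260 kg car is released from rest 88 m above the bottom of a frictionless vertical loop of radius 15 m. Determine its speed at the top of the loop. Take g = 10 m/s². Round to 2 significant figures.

Energy conservation: mgh = ½mv_top² + mg(2r)
v_top² = 2g(h − 2r) = 2(10)(88 − 30.00) = 1160
v_top = 34.06 m/s

v = 34 m/s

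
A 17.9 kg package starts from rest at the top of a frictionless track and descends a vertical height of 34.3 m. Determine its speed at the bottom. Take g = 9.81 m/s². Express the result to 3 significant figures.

Equating total energy at the two states: mgh = ½mv²
v = √(2gh) = √(2 × 9.81 × 34.3) = √672.97 = 25.94 m/s

v = 25.9 m/s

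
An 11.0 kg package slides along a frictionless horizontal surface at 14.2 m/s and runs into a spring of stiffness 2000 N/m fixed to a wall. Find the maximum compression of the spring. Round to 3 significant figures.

All KE is stored as spring PE at maximum compression: ½mv² = ½kx²
x = v√(m/k) = 14.2 × √(11.0/2000) = 1.053 m

x = 1.05 m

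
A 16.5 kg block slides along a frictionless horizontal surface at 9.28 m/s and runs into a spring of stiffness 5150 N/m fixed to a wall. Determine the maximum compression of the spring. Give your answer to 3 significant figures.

Conservation of energy between contact and max compression: ½mv² = ½kx²
x = v√(m/k) = 9.28 × √(16.5/5150) = 0.5253 m

x = 0.525 m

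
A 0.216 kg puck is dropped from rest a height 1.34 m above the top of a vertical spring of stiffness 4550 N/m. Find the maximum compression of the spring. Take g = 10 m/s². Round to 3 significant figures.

Let x be the compression. The total drop is H + x, and the puck is instantaneously at rest at max compression, so energy conservation gives:
mg(H + x) = ½kx²
½(4550)x² − (0.216)(10)x − (0.216)(10)(1.34) = 0
2275x² − 2.160x − 2.894 = 0
x = [2.160 + √(4.666 + 26339)]/(2 × 2275) = 0.03615 m

x = 0.0361 m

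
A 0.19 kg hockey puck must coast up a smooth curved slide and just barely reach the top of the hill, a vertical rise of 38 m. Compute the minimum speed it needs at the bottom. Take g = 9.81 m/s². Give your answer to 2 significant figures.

v = 27 m/s

At the top it is momentarily at rest, so all KE converts to PE: ½mv² = mgh
v = √(2gh) = √(2 × 9.81 × 38) = 27.30 m/s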